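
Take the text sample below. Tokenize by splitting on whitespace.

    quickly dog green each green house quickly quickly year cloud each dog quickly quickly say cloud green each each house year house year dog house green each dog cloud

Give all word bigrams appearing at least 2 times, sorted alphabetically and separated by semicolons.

Bigram counts meeting the condition (at least 2 times):
  each dog: 2
  green each: 3
  house year: 2
  quickly quickly: 2

each dog; green each; house year; quickly quickly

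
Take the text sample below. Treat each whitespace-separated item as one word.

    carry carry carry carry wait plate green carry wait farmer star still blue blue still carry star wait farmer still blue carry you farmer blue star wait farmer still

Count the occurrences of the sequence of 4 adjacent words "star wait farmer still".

Scanning the 26 overlapping 4-gram windows for "star wait farmer still":
  position 17–20: star wait farmer still
  position 26–29: star wait farmer still

2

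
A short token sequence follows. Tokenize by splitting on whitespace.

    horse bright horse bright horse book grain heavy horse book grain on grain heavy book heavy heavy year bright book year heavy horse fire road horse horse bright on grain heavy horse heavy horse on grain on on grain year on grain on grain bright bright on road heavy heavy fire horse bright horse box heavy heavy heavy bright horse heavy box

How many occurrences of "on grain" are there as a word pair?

6

Scanning the 61 overlapping bigram windows for "on grain":
  position 12–13: on grain
  position 29–30: on grain
  position 35–36: on grain
  position 38–39: on grain
  position 41–42: on grain
  position 43–44: on grain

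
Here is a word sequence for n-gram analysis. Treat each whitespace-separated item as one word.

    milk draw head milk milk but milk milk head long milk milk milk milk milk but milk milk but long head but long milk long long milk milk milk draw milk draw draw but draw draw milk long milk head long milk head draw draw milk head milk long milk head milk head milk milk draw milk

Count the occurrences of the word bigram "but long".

2

Scanning the 56 overlapping bigram windows for "but long":
  position 19–20: but long
  position 22–23: but long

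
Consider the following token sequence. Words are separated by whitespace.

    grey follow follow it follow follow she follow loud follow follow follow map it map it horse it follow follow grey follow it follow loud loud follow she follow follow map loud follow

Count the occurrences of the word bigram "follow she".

2

Scanning the 32 overlapping bigram windows for "follow she":
  position 6–7: follow she
  position 27–28: follow she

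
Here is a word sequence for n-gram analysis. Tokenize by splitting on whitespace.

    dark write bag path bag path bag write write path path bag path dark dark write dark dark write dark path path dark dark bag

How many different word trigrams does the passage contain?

18

25 tokens → 23 trigram windows in total.
Repeated trigrams (each contributes count−1 duplicates):
  bag path bag: 2
  dark dark write: 2
  dark write dark: 2
  path bag path: 2
  path dark dark: 2
5 duplicate windows → 23 − 5 = 18 distinct.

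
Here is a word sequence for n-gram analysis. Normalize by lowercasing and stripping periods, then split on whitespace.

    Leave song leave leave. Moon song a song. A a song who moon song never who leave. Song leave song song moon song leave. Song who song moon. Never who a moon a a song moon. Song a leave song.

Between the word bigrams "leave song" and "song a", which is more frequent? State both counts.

"leave song": 5 occurrences
"song a": 3 occurrences

"leave song" (5 vs 3)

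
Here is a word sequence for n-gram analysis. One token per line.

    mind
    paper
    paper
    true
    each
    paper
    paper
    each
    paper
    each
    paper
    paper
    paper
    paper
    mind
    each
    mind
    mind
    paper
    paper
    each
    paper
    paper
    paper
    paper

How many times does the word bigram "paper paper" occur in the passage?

Scanning the 24 overlapping bigram windows for "paper paper":
  position 2–3: paper paper
  position 6–7: paper paper
  position 11–12: paper paper
  position 12–13: paper paper
  position 13–14: paper paper
  position 19–20: paper paper
  position 22–23: paper paper
  position 23–24: paper paper
  position 24–25: paper paper

9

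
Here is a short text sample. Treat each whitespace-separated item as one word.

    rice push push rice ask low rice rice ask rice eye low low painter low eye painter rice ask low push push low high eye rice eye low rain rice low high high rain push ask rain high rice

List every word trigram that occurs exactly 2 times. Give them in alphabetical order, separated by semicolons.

Trigram counts meeting the condition (exactly 2 times):
  rice ask low: 2
  rice eye low: 2

rice ask low; rice eye low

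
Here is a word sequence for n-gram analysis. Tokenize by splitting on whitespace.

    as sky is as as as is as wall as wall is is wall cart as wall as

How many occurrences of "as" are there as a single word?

8

Scanning the 18 tokens for "as":
  position 1: as
  position 4: as
  position 5: as
  position 6: as
  position 8: as
  position 10: as
  position 16: as
  position 18: as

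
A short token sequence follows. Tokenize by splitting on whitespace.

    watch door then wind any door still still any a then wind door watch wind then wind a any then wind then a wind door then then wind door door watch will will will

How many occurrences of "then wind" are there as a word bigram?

5

Scanning the 33 overlapping bigram windows for "then wind":
  position 3–4: then wind
  position 11–12: then wind
  position 16–17: then wind
  position 20–21: then wind
  position 27–28: then wind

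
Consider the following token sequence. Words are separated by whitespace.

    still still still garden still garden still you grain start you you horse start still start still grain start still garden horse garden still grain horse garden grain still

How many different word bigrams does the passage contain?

29 tokens → 28 bigram windows in total.
Repeated bigrams (each contributes count−1 duplicates):
  garden still: 3
  start still: 3
  still garden: 3
  grain start: 2
  horse garden: 2
  still grain: 2
  still still: 2
10 duplicate windows → 28 − 10 = 18 distinct.

18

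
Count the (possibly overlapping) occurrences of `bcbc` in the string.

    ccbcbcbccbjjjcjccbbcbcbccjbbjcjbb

4

Sliding a length-4 window over the 33 characters (30 positions):
  position 3–6: bcbc
  position 5–8: bcbc
  position 19–22: bcbc
  position 21–24: bcbc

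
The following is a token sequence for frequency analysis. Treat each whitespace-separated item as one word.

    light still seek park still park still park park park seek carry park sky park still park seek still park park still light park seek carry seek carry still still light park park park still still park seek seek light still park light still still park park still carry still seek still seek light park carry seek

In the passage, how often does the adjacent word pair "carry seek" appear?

Scanning the 56 overlapping bigram windows for "carry seek":
  position 26–27: carry seek
  position 56–57: carry seek

2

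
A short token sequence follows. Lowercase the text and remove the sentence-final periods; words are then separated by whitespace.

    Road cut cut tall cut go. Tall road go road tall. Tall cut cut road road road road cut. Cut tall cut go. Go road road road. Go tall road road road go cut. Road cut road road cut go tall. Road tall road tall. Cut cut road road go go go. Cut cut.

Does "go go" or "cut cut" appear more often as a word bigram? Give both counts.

"cut cut" (5 vs 3)

"go go": 3 occurrences
"cut cut": 5 occurrences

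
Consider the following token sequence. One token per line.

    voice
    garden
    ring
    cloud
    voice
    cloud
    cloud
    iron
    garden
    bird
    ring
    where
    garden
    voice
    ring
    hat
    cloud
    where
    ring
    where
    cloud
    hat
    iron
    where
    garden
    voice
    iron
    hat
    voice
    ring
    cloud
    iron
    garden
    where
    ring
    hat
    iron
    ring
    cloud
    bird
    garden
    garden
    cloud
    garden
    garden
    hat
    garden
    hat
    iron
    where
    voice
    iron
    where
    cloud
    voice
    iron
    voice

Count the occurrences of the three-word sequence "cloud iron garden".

2

Scanning the 55 overlapping trigram windows for "cloud iron garden":
  position 7–9: cloud iron garden
  position 31–33: cloud iron garden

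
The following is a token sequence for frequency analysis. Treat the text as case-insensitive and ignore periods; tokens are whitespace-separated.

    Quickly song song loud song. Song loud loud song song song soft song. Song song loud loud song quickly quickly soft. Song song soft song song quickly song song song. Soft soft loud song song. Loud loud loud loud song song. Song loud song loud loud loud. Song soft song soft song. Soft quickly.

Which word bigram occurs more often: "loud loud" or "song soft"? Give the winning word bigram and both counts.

"loud loud": 7 occurrences
"song soft": 6 occurrences

"loud loud" (7 vs 6)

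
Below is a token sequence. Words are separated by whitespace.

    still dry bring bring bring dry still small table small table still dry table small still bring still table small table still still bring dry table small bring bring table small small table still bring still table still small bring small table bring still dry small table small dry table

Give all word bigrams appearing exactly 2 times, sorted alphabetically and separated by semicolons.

bring dry; small bring; still small; still table

Bigram counts meeting the condition (exactly 2 times):
  bring dry: 2
  small bring: 2
  still small: 2
  still table: 2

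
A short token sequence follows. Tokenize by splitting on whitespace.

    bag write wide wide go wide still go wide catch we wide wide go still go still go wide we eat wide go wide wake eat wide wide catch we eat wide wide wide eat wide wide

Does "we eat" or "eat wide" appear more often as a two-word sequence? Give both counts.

"we eat": 2 occurrences
"eat wide": 4 occurrences

"eat wide" (4 vs 2)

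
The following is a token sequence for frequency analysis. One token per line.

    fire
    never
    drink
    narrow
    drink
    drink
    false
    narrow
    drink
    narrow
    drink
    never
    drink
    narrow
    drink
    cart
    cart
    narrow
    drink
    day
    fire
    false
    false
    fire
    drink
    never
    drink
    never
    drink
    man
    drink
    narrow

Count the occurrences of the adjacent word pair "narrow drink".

5

Scanning the 31 overlapping bigram windows for "narrow drink":
  position 4–5: narrow drink
  position 8–9: narrow drink
  position 10–11: narrow drink
  position 14–15: narrow drink
  position 18–19: narrow drink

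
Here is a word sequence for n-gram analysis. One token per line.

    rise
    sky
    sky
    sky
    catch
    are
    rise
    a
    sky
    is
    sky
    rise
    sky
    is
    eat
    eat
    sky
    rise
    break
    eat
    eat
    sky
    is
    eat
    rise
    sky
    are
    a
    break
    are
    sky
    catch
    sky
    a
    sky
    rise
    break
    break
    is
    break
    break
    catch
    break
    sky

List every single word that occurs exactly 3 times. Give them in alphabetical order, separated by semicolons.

Unigram counts meeting the condition (exactly 3 times):
  a: 3
  are: 3
  catch: 3

a; are; catch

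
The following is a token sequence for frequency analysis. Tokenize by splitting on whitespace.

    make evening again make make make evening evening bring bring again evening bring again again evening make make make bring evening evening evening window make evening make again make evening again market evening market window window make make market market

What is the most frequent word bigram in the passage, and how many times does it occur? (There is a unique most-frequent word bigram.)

"make make", 5 times

Bigram frequencies (highest first):
  make make: 5
  make evening: 4
  evening evening: 3
  evening again: 2
  again make: 2
  evening bring: 2
  … (17 more, each ≤ 2)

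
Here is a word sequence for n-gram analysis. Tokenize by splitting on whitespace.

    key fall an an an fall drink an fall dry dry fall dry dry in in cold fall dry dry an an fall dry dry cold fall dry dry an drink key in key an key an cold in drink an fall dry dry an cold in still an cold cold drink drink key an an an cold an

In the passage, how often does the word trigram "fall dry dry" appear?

Scanning the 57 overlapping trigram windows for "fall dry dry":
  position 9–11: fall dry dry
  position 12–14: fall dry dry
  position 18–20: fall dry dry
  position 23–25: fall dry dry
  position 27–29: fall dry dry
  position 42–44: fall dry dry

6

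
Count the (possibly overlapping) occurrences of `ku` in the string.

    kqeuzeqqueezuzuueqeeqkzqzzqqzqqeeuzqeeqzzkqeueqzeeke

Sliding a length-2 window over the 52 characters (51 positions):
  (no match at any position)

0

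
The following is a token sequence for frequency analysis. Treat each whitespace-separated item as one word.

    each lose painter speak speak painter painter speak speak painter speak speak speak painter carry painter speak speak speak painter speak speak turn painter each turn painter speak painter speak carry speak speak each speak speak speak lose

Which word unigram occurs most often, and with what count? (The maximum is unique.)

Unigram frequencies (highest first):
  speak: 19
  painter: 10
  each: 3
  lose: 2
  carry: 2
  turn: 2

"speak", 19 times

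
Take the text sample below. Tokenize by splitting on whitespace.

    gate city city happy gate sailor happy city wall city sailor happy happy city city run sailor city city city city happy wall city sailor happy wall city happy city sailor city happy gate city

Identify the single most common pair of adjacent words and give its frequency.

Bigram frequencies (highest first):
  city city: 5
  city happy: 4
  sailor happy: 3
  happy city: 3
  wall city: 3
  city sailor: 3
  … (9 more, each ≤ 2)

"city city", 5 times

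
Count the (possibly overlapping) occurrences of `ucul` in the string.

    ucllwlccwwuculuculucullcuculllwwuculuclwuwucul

6

Sliding a length-4 window over the 46 characters (43 positions):
  position 11–14: ucul
  position 15–18: ucul
  position 19–22: ucul
  position 25–28: ucul
  position 33–36: ucul
  position 43–46: ucul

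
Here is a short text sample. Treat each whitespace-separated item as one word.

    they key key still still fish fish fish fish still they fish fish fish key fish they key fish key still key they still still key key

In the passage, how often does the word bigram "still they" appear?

1

Scanning the 26 overlapping bigram windows for "still they":
  position 10–11: still they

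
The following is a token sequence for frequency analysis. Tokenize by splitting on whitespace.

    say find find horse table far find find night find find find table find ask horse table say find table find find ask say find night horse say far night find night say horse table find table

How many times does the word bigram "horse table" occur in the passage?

3

Scanning the 36 overlapping bigram windows for "horse table":
  position 4–5: horse table
  position 16–17: horse table
  position 34–35: horse table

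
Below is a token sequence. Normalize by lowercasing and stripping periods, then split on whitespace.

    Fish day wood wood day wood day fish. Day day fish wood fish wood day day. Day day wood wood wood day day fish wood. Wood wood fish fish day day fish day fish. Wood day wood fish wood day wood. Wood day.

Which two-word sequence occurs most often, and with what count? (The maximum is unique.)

Bigram frequencies (highest first):
  wood day: 7
  wood wood: 6
  day day: 6
  day wood: 5
  day fish: 5
  fish wood: 5
  … (3 more, each ≤ 4)

"wood day", 7 times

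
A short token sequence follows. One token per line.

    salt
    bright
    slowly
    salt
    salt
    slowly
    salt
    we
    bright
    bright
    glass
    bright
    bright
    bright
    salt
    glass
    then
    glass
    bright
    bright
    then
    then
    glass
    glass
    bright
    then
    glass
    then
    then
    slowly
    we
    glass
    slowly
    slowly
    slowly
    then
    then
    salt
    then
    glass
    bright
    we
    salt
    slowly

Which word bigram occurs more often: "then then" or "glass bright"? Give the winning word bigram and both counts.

"glass bright" (4 vs 3)

"then then": 3 occurrences
"glass bright": 4 occurrences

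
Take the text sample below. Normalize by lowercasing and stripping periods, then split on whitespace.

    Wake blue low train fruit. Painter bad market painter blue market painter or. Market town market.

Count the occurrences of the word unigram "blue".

Scanning the 16 tokens for "blue":
  position 2: blue
  position 10: blue

2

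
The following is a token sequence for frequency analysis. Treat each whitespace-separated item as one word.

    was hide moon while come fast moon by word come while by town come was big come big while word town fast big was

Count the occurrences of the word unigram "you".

0

Scanning the 24 tokens for "you":
  (none found)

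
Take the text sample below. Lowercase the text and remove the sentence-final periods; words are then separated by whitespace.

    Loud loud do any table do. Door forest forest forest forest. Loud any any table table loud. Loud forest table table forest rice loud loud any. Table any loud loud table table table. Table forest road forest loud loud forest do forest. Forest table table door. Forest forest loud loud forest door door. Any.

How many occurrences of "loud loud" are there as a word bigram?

Scanning the 53 overlapping bigram windows for "loud loud":
  position 1–2: loud loud
  position 17–18: loud loud
  position 24–25: loud loud
  position 29–30: loud loud
  position 38–39: loud loud
  position 49–50: loud loud

6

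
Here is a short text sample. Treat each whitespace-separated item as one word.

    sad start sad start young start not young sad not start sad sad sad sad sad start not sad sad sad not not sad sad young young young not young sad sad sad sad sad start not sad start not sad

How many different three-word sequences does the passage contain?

26

41 tokens → 39 trigram windows in total.
Repeated trigrams (each contributes count−1 duplicates):
  sad sad sad: 7
  sad start not: 3
  start not sad: 3
  not sad sad: 2
  not young sad: 2
  sad sad start: 2
13 duplicate windows → 39 − 13 = 26 distinct.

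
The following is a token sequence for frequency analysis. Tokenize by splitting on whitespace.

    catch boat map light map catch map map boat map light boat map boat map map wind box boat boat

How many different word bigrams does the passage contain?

20 tokens → 19 bigram windows in total.
Repeated bigrams (each contributes count−1 duplicates):
  boat map: 4
  map boat: 2
  map light: 2
  map map: 2
6 duplicate windows → 19 − 6 = 13 distinct.

13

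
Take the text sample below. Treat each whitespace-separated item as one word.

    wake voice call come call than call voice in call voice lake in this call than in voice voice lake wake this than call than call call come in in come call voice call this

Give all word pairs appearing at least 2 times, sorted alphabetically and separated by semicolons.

Bigram counts meeting the condition (at least 2 times):
  call come: 2
  call than: 3
  call voice: 3
  come call: 2
  than call: 3
  voice call: 2
  voice lake: 2

call come; call than; call voice; come call; than call; voice call; voice lake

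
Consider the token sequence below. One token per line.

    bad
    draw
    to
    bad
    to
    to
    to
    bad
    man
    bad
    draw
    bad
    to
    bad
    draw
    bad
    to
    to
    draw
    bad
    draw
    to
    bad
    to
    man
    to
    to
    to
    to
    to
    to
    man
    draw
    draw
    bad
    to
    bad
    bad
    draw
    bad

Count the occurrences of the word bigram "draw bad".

5

Scanning the 39 overlapping bigram windows for "draw bad":
  position 11–12: draw bad
  position 15–16: draw bad
  position 19–20: draw bad
  position 34–35: draw bad
  position 39–40: draw bad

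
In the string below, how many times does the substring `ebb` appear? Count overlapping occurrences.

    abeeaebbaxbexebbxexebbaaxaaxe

Sliding a length-3 window over the 29 characters (27 positions):
  position 6–8: ebb
  position 14–16: ebb
  position 20–22: ebb

3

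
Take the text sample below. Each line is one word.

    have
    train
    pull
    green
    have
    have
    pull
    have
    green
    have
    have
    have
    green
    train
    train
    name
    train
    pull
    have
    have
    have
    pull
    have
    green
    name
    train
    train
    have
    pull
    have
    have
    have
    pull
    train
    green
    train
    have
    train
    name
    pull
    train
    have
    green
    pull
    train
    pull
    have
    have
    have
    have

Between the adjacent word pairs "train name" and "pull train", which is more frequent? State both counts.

"pull train" (3 vs 2)

"train name": 2 occurrences
"pull train": 3 occurrences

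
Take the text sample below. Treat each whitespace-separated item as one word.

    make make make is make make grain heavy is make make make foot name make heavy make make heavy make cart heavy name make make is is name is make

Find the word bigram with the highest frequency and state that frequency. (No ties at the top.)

Bigram frequencies (highest first):
  make make: 7
  is make: 3
  make is: 2
  name make: 2
  make heavy: 2
  heavy make: 2
  … (11 more, each ≤ 1)

"make make", 7 times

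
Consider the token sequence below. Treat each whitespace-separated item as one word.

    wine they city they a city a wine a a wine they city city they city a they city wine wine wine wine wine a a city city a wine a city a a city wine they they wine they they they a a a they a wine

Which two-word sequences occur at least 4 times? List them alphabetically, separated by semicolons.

Bigram counts meeting the condition (at least 4 times):
  a a: 5
  a city: 4
  a wine: 4
  city a: 4
  they city: 4
  wine they: 4
  wine wine: 4

a a; a city; a wine; city a; they city; wine they; wine wine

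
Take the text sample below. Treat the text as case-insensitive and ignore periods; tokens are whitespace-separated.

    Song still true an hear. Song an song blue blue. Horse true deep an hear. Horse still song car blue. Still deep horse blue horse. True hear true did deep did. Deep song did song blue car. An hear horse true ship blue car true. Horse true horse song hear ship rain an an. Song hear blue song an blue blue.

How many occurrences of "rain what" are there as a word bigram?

0

Scanning the 60 overlapping bigram windows for "rain what":
  (none found)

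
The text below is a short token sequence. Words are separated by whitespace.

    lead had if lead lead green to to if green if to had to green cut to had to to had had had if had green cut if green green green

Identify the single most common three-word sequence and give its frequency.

"to had to", 2 times

Trigram frequencies (highest first):
  to had to: 2
  lead had if: 1
  had if lead: 1
  if lead lead: 1
  lead lead green: 1
  lead green to: 1
  … (22 more, each ≤ 1)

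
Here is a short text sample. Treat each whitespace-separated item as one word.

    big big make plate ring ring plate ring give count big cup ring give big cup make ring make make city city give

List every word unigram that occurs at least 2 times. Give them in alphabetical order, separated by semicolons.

Unigram counts meeting the condition (at least 2 times):
  big: 4
  city: 2
  cup: 2
  give: 3
  make: 4
  plate: 2
  ring: 5

big; city; cup; give; make; plate; ring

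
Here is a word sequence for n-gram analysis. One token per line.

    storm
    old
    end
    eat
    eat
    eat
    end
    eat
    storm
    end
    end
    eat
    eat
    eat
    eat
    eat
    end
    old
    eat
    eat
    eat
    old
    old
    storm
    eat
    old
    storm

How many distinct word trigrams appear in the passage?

27 tokens → 25 trigram windows in total.
Repeated trigrams (each contributes count−1 duplicates):
  eat eat eat: 5
  eat eat end: 2
  end eat eat: 2
6 duplicate windows → 25 − 6 = 19 distinct.

19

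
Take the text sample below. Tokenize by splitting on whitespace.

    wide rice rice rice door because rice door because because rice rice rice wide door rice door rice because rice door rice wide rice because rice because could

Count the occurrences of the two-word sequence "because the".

Scanning the 27 overlapping bigram windows for "because the":
  (none found)

0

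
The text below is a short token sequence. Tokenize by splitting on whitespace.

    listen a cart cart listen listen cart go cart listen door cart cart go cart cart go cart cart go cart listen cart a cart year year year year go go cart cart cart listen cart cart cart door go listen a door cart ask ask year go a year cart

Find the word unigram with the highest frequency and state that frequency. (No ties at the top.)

"cart", 21 times

Unigram frequencies (highest first):
  cart: 21
  go: 8
  listen: 7
  year: 6
  a: 4
  door: 3
  … (1 more, each ≤ 2)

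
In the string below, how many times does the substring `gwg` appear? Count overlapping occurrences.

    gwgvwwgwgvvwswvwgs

Sliding a length-3 window over the 18 characters (16 positions):
  position 1–3: gwg
  position 7–9: gwg

2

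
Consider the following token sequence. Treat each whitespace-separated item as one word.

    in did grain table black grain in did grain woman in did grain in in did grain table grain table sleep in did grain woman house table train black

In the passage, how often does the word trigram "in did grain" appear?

5

Scanning the 27 overlapping trigram windows for "in did grain":
  position 1–3: in did grain
  position 7–9: in did grain
  position 11–13: in did grain
  position 15–17: in did grain
  position 22–24: in did grain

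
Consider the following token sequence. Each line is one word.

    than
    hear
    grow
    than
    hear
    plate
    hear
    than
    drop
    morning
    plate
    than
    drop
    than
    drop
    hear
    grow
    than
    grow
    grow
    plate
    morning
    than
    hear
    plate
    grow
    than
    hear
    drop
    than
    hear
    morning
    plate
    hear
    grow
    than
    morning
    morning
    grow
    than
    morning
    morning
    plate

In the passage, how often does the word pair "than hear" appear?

Scanning the 42 overlapping bigram windows for "than hear":
  position 1–2: than hear
  position 4–5: than hear
  position 23–24: than hear
  position 27–28: than hear
  position 30–31: than hear

5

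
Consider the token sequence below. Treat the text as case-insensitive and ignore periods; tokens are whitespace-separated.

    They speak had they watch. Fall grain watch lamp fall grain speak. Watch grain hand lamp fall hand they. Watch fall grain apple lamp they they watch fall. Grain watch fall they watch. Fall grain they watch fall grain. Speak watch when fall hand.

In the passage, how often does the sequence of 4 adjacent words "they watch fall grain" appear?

5

Scanning the 41 overlapping 4-gram windows for "they watch fall grain":
  position 4–7: they watch fall grain
  position 19–22: they watch fall grain
  position 26–29: they watch fall grain
  position 32–35: they watch fall grain
  position 36–39: they watch fall grain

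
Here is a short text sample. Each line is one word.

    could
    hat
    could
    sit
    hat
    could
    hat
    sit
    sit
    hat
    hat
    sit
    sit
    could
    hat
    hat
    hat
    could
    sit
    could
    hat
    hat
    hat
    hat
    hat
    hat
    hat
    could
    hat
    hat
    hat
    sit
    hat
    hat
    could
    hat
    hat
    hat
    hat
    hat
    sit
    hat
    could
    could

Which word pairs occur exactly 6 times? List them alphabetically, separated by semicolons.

could hat; hat could

Bigram counts meeting the condition (exactly 6 times):
  could hat: 6
  hat could: 6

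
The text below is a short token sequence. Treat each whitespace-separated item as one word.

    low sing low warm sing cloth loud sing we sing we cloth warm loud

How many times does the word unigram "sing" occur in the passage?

4

Scanning the 14 tokens for "sing":
  position 2: sing
  position 5: sing
  position 8: sing
  position 10: sing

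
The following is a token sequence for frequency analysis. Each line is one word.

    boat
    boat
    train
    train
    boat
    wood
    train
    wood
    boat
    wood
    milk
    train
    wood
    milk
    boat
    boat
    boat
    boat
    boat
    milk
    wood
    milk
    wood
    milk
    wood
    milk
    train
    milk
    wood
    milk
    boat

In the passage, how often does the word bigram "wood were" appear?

0

Scanning the 30 overlapping bigram windows for "wood were":
  (none found)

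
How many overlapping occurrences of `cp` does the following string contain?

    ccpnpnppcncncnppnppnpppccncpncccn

Sliding a length-2 window over the 33 characters (32 positions):
  position 2–3: cp
  position 27–28: cp

2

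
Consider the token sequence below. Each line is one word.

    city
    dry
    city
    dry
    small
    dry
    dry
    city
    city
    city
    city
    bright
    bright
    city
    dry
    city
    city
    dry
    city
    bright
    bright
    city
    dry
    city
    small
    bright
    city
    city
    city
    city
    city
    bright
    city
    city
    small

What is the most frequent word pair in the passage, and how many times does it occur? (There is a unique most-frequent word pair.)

"city city", 9 times

Bigram frequencies (highest first):
  city city: 9
  city dry: 5
  dry city: 5
  bright city: 4
  city bright: 3
  bright bright: 2
  … (5 more, each ≤ 2)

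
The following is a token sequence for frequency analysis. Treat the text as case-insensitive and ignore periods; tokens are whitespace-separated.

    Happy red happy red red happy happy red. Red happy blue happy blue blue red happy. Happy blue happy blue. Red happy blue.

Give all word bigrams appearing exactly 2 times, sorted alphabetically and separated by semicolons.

Bigram counts meeting the condition (exactly 2 times):
  blue happy: 2
  blue red: 2
  happy happy: 2
  red red: 2

blue happy; blue red; happy happy; red red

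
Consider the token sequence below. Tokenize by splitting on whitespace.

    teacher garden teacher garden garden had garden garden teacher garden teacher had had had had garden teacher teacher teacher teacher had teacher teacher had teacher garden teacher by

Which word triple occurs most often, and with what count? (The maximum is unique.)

"teacher garden teacher", 3 times

Trigram frequencies (highest first):
  teacher garden teacher: 3
  garden teacher garden: 2
  had had had: 2
  teacher teacher teacher: 2
  teacher teacher had: 2
  teacher had teacher: 2
  … (13 more, each ≤ 1)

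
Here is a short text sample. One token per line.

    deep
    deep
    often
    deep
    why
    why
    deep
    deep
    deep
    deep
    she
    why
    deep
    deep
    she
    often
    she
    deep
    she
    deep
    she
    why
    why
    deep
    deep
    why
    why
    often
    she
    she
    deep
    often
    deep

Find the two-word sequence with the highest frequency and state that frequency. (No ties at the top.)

Bigram frequencies (highest first):
  deep deep: 6
  deep she: 4
  why why: 3
  why deep: 3
  she deep: 3
  deep often: 2
  … (7 more, each ≤ 2)

"deep deep", 6 times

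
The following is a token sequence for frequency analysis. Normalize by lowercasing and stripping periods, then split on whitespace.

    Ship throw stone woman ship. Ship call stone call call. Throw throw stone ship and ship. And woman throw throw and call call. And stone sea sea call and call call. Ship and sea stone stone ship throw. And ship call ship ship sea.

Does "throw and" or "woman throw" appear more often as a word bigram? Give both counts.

"throw and": 2 occurrences
"woman throw": 1 occurrence

"throw and" (2 vs 1)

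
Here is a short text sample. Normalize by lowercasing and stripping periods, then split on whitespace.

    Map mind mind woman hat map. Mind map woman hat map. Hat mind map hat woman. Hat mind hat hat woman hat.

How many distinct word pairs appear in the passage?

12

22 tokens → 21 bigram windows in total.
Repeated bigrams (each contributes count−1 duplicates):
  woman hat: 4
  hat map: 2
  hat mind: 2
  hat woman: 2
  map hat: 2
  map mind: 2
  mind map: 2
9 duplicate windows → 21 − 9 = 12 distinct.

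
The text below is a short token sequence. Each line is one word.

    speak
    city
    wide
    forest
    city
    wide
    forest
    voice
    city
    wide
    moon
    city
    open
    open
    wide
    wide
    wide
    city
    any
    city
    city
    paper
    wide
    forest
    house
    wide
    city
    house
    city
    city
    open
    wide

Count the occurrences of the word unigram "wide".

Scanning the 32 tokens for "wide":
  position 3: wide
  position 6: wide
  position 10: wide
  position 15: wide
  position 16: wide
  position 17: wide
  position 23: wide
  position 26: wide
  position 32: wide

9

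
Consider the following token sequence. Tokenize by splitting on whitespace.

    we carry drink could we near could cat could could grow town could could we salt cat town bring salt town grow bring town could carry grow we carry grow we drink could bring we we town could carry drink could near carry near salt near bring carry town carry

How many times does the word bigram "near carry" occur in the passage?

1

Scanning the 49 overlapping bigram windows for "near carry":
  position 42–43: near carry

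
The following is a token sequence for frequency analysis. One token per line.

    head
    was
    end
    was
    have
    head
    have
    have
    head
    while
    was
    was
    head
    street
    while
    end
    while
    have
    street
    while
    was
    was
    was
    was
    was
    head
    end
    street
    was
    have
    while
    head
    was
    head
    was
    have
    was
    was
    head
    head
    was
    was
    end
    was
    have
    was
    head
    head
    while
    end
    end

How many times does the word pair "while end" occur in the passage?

Scanning the 50 overlapping bigram windows for "while end":
  position 15–16: while end
  position 49–50: while end

2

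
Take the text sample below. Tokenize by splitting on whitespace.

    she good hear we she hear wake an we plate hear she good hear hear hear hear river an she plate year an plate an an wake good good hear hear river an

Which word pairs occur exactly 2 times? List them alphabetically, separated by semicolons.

hear river; river an; she good

Bigram counts meeting the condition (exactly 2 times):
  hear river: 2
  river an: 2
  she good: 2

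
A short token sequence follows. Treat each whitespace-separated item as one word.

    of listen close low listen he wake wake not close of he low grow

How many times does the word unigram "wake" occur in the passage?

2

Scanning the 14 tokens for "wake":
  position 7: wake
  position 8: wake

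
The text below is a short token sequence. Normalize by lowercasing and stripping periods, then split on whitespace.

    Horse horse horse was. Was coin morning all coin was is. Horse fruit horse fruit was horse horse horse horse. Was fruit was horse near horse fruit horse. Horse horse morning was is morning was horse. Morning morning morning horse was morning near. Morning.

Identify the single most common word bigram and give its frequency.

"horse horse", 7 times

Bigram frequencies (highest first):
  horse horse: 7
  horse was: 3
  horse fruit: 3
  was horse: 3
  was is: 2
  fruit horse: 2
  … (19 more, each ≤ 2)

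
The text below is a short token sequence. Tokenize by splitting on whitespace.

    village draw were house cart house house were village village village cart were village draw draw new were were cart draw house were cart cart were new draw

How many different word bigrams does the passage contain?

21

28 tokens → 27 bigram windows in total.
Repeated bigrams (each contributes count−1 duplicates):
  cart were: 2
  house were: 2
  village draw: 2
  village village: 2
  were cart: 2
  were village: 2
6 duplicate windows → 27 − 6 = 21 distinct.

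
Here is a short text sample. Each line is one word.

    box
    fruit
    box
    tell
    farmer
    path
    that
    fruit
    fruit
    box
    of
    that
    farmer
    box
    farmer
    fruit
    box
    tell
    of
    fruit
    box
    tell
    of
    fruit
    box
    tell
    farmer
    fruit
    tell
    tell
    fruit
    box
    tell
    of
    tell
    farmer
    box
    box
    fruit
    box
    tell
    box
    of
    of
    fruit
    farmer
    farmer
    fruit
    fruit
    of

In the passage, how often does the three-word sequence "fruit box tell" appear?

Scanning the 48 overlapping trigram windows for "fruit box tell":
  position 2–4: fruit box tell
  position 16–18: fruit box tell
  position 20–22: fruit box tell
  position 24–26: fruit box tell
  position 31–33: fruit box tell
  position 39–41: fruit box tell

6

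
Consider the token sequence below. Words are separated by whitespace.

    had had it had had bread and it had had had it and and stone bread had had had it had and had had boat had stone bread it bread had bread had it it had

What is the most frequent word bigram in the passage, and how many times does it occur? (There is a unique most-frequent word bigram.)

Bigram frequencies (highest first):
  had had: 7
  had it: 4
  it had: 4
  bread had: 3
  had bread: 2
  stone bread: 2
  … (13 more, each ≤ 1)

"had had", 7 times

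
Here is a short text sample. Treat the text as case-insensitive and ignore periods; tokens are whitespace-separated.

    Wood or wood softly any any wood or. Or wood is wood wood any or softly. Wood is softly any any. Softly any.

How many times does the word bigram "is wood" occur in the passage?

1

Scanning the 22 overlapping bigram windows for "is wood":
  position 11–12: is wood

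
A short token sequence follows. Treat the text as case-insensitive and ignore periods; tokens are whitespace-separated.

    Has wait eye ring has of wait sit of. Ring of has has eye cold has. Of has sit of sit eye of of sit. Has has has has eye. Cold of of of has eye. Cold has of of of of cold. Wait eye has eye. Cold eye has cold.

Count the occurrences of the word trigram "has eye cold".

Scanning the 49 overlapping trigram windows for "has eye cold":
  position 13–15: has eye cold
  position 29–31: has eye cold
  position 35–37: has eye cold
  position 46–48: has eye cold

4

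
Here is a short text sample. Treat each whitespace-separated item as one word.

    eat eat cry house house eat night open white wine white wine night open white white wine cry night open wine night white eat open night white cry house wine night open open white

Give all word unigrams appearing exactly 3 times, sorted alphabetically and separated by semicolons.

Unigram counts meeting the condition (exactly 3 times):
  cry: 3
  house: 3

cry; house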